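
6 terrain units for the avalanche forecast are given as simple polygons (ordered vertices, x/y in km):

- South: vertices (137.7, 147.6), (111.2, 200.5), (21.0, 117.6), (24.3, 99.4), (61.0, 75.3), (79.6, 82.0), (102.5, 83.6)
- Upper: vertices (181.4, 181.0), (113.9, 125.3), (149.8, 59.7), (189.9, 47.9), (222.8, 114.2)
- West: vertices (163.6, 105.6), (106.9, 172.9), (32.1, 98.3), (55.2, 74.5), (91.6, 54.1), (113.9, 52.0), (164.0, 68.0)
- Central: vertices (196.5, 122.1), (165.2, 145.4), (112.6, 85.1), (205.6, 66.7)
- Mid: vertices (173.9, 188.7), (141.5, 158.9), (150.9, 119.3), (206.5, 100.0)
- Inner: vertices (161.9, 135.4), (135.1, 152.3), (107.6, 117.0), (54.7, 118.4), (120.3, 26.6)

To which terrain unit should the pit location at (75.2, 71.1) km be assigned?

Cast a ray rightward from (75.2, 71.1). For each polygon, the edges (by vertex number in listed order) whose endpoints lie on opposite sides of y = 71.1, where each meets that height, and whether that is right or left of the point:
South: no edge straddles that height → 0 crossings.
Upper: 2–3 at x≈143.56 (right), 4–5 at x≈201.41 (right) → 2 crossings.
West: 4–5 at x≈61.27 (left), 7–1 at x≈163.97 (right) → 1 crossing.
Central: 3–4 at x≈183.36 (right), 4–1 at x≈204.88 (right) → 2 crossings.
Mid: no edge straddles that height → 0 crossings.
Inner: 4–5 at x≈88.50 (right), 5–1 at x≈137.31 (right) → 2 crossings.
Only West has an odd count, so the point is inside West.

West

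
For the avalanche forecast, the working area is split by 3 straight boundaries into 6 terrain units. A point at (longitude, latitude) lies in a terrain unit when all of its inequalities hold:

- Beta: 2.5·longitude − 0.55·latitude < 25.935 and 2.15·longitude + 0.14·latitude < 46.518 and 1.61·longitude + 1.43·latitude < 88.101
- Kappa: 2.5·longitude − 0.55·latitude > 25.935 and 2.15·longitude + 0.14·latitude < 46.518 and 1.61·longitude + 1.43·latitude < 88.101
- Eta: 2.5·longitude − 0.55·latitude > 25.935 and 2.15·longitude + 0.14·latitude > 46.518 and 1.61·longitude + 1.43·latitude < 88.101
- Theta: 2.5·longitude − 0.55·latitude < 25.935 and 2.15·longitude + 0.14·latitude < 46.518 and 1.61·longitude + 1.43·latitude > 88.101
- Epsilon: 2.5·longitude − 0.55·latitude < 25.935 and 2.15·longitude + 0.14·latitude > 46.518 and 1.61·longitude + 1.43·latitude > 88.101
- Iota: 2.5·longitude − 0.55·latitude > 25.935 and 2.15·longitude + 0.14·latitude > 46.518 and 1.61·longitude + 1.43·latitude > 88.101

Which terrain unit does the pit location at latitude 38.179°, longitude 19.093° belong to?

Kappa

2.5·19.093 − 0.55·38.179 = 26.734, which is > 25.935
2.15·19.093 + 0.14·38.179 = 46.395, which is < 46.518
1.61·19.093 + 1.43·38.179 = 85.336, which is < 88.101
This sign pattern matches Kappa.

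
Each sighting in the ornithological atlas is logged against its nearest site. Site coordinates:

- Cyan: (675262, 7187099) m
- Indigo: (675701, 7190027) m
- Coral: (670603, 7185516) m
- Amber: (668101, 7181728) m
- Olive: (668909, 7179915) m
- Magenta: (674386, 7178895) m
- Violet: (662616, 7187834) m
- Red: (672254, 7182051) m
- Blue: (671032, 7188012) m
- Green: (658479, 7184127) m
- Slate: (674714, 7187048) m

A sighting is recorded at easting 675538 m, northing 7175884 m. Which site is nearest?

Magenta

Squared distances to each site:
Cyan: 125852401.000; Indigo: 200051018.000; Coral: 117129649.000; Amber: 89461305.000; Olive: 60192602.000; Magenta: 10393225.000; Violet: 309780584.000; Red: 48816545.000; Blue: 167392420.000; Green: 358956530.000; Slate: 125313872.000.
Minimum at Magenta.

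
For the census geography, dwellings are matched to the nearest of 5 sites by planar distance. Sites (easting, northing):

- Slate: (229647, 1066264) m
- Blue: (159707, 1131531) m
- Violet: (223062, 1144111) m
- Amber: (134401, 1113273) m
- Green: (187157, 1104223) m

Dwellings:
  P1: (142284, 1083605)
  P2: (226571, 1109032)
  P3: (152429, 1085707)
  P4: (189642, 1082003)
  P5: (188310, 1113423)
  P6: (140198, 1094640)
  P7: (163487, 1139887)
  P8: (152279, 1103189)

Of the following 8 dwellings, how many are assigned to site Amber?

4

P1 → Amber
P2 → Violet
P3 → Amber
P4 → Green
P5 → Green
P6 → Amber
P7 → Blue
P8 → Amber
4 of the 8 go to Amber.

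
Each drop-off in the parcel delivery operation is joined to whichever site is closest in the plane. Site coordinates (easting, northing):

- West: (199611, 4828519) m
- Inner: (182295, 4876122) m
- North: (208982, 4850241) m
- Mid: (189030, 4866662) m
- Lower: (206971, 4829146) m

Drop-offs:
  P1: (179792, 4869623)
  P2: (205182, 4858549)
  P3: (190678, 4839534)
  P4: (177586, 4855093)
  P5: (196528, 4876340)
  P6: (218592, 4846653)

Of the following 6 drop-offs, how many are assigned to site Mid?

P1 → Inner
P2 → North
P3 → West
P4 → Mid
P5 → Mid
P6 → North
2 of the 6 go to Mid.

2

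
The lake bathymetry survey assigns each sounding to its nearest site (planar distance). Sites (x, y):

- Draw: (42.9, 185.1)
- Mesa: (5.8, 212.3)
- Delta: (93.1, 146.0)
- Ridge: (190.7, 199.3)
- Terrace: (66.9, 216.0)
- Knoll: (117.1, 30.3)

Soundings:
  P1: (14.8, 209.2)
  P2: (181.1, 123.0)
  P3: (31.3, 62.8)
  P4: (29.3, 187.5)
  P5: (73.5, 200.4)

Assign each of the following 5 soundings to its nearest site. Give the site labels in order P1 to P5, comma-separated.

Mesa, Ridge, Knoll, Draw, Terrace

P1 → Mesa (d²=90.61)
P2 → Ridge (d²=5913.85)
P3 → Knoll (d²=8417.89)
P4 → Draw (d²=190.72)
P5 → Terrace (d²=286.92)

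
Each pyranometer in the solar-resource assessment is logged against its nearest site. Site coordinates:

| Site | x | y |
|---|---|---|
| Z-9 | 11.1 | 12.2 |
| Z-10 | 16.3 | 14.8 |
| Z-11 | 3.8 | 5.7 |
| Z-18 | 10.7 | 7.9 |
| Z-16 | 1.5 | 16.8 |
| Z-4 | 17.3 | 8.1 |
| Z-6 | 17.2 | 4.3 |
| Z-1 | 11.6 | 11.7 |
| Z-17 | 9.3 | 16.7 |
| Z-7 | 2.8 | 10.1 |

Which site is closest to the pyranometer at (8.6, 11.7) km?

Squared distances to each site:
Z-9: 6.500; Z-10: 68.900; Z-11: 59.040; Z-18: 18.850; Z-16: 76.420; Z-4: 88.650; Z-6: 128.720; Z-1: 9.000; Z-17: 25.490; Z-7: 36.200.
Minimum at Z-9.

Z-9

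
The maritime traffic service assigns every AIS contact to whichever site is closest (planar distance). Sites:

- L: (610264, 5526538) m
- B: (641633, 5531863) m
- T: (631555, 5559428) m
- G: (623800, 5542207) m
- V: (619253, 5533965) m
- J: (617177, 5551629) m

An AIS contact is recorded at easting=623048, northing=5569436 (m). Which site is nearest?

Squared distances to each site:
L: 2003669060.000; B: 1757132554.000; T: 172529113.000; G: 741983945.000; V: 1272593866.000; J: 351557890.000.
Minimum at T.

T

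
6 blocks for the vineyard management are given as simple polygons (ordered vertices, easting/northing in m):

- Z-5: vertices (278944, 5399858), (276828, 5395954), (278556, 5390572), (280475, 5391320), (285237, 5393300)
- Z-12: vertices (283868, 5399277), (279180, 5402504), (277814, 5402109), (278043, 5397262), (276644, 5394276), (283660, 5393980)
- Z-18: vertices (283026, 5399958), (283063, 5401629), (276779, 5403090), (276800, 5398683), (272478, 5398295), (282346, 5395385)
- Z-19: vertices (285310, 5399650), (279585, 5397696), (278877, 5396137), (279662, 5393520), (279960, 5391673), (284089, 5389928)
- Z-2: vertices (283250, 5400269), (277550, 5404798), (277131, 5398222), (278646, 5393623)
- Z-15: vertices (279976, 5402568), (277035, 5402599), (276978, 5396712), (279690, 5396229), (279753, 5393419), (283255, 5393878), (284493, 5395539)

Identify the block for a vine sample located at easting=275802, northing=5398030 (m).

Cast a ray rightward from (275802, 5398030). For each polygon, the edges (by vertex number in listed order) whose endpoints lie on opposite sides of northing = 5398030, where each meets that height, and whether that is right or left of the point:
Z-5: 1–2 at easting≈277953.2 (right), 5–1 at easting≈280698.1 (right) → 2 crossings.
Z-12: 3–4 at easting≈278006.7 (right), 6–1 at easting≈283819.0 (right) → 2 crossings.
Z-18: 5–6 at easting≈273376.6 (left), 6–1 at easting≈282739.3 (right) → 1 crossing.
Z-19: 1–2 at easting≈280563.6 (right), 6–1 at easting≈285106.5 (right) → 2 crossings.
Z-2: 3–4 at easting≈277194.2 (right), 4–1 at easting≈281698.9 (right) → 2 crossings.
Z-15: 2–3 at easting≈276990.8 (right), 7–1 at easting≈282892.2 (right) → 2 crossings.
Only Z-18 has an odd count, so the point is inside Z-18.

Z-18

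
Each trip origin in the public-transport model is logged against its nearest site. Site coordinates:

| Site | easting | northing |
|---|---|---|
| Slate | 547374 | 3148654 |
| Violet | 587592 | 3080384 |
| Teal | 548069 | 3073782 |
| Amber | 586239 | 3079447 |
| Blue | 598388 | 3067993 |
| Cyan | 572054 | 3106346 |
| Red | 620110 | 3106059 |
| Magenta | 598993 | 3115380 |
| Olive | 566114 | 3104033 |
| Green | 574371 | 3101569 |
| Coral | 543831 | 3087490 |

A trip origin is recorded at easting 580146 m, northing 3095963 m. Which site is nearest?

Green

Squared distances to each site:
Slate: 3850345465.000; Violet: 298148157.000; Teal: 1520930690.000; Amber: 309902905.000; Blue: 1115091464.000; Cyan: 173287153.000; Red: 1699050512.000; Magenta: 732229298.000; Olive: 262021924.000; Green: 64777861.000; Coral: 1390570954.000.
Minimum at Green.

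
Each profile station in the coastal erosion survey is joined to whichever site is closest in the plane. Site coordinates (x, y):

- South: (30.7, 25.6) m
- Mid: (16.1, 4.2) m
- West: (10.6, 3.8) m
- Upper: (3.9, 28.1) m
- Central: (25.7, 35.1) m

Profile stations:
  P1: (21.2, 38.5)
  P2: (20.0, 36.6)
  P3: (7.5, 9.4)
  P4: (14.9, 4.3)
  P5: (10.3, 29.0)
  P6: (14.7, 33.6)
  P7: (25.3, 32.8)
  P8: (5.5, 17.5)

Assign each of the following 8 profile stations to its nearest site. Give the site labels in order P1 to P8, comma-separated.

Central, Central, West, Mid, Upper, Central, Central, Upper

P1 → Central (d²=31.81)
P2 → Central (d²=34.74)
P3 → West (d²=40.97)
P4 → Mid (d²=1.45)
P5 → Upper (d²=41.77)
P6 → Central (d²=123.25)
P7 → Central (d²=5.45)
P8 → Upper (d²=114.92)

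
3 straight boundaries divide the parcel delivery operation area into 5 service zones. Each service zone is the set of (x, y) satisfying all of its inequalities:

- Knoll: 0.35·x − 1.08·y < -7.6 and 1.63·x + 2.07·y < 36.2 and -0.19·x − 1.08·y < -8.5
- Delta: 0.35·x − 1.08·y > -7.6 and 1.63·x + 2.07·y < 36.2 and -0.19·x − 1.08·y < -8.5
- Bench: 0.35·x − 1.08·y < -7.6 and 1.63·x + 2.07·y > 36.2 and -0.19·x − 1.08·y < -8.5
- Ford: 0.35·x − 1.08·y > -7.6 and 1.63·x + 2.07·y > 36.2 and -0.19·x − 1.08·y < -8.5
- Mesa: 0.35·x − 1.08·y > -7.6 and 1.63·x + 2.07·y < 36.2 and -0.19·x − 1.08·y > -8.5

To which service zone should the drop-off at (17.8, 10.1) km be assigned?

Ford

0.35·17.8 − 1.08·10.1 = -4.678, which is > -7.6
1.63·17.8 + 2.07·10.1 = 49.921, which is > 36.2
-0.19·17.8 − 1.08·10.1 = -14.290, which is < -8.5
This sign pattern matches Ford.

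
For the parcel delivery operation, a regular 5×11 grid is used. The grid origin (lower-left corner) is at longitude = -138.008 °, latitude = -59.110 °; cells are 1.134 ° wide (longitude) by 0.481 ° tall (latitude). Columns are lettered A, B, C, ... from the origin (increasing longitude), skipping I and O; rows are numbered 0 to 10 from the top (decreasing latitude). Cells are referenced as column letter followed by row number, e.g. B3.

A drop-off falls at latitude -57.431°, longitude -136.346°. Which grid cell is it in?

B7

Column index: ⌊(-136.346 − -138.008) / 1.134⌋ = ⌊1.466⌋ = 1 → column B
Row offset from origin: ⌊(-57.431 − -59.110) / 0.481⌋ = ⌊3.491⌋ = 3 → row 7 (counted from top)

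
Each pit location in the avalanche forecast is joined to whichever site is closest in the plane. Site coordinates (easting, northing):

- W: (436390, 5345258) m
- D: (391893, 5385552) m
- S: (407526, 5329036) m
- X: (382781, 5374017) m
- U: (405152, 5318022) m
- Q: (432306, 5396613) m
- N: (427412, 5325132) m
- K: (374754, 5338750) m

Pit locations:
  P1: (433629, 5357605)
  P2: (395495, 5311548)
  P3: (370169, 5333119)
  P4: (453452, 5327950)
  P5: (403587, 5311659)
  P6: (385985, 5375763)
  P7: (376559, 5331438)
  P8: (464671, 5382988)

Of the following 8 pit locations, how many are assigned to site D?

P1 → W
P2 → U
P3 → K
P4 → W
P5 → U
P6 → X
P7 → K
P8 → Q
0 of the 8 go to D.

0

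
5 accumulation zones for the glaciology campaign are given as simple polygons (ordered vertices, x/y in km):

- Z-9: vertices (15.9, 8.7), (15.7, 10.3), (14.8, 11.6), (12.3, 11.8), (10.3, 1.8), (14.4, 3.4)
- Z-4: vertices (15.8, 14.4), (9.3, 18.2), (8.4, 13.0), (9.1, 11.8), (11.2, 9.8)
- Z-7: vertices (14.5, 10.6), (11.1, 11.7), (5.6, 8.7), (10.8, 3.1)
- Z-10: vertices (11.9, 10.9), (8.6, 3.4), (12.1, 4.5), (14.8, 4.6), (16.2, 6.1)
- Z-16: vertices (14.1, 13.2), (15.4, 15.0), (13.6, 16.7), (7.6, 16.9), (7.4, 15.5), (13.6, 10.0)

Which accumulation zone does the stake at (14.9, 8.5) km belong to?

Cast a ray rightward from (14.9, 8.5). For each polygon, the edges (by vertex number in listed order) whose endpoints lie on opposite sides of y = 8.5, where each meets that height, and whether that is right or left of the point:
Z-9: 4–5 at x≈11.64 (left), 6–1 at x≈15.84 (right) → 1 crossing.
Z-4: no edge straddles that height → 0 crossings.
Z-7: 3–4 at x≈5.79 (left), 4–1 at x≈13.46 (left) → 0 crossings.
Z-10: 1–2 at x≈10.84 (left), 5–1 at x≈14.05 (left) → 0 crossings.
Z-16: no edge straddles that height → 0 crossings.
Only Z-9 has an odd count, so the point is inside Z-9.

Z-9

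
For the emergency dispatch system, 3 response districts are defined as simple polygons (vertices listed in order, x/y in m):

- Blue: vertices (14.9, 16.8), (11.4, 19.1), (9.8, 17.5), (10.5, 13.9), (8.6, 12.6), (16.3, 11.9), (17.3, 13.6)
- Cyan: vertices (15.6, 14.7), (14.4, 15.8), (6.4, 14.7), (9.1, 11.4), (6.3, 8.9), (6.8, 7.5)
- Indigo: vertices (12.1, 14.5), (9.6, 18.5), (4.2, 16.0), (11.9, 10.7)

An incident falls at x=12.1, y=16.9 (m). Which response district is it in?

Cast a ray rightward from (12.1, 16.9). For each polygon, the edges (by vertex number in listed order) whose endpoints lie on opposite sides of y = 16.9, where each meets that height, and whether that is right or left of the point:
Blue: 1–2 at x≈14.75 (right), 3–4 at x≈9.92 (left) → 1 crossing.
Cyan: no edge straddles that height → 0 crossings.
Indigo: 1–2 at x≈10.60 (left), 2–3 at x≈6.14 (left) → 0 crossings.
Only Blue has an odd count, so the point is inside Blue.

Blue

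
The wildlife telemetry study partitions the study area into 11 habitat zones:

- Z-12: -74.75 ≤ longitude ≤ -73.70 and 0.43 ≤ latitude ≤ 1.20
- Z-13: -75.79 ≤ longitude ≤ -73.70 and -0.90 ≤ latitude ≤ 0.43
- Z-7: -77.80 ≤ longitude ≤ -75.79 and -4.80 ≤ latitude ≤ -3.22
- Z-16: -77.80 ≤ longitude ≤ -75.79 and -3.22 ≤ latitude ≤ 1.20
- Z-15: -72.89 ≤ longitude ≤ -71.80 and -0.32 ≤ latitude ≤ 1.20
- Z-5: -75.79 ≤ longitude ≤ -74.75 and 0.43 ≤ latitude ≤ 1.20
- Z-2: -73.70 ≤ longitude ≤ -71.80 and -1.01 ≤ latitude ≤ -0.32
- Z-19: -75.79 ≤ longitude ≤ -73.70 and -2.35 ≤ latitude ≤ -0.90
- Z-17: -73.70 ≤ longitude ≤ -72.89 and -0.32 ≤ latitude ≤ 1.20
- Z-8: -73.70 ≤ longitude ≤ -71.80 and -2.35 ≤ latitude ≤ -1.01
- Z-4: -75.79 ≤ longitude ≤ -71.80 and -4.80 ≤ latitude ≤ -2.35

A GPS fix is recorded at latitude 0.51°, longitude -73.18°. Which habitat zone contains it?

Z-17

The point has longitude = -73.18 and latitude = 0.51.
Only Z-17 satisfies -73.70 ≤ longitude ≤ -72.89 and -0.32 ≤ latitude ≤ 1.20.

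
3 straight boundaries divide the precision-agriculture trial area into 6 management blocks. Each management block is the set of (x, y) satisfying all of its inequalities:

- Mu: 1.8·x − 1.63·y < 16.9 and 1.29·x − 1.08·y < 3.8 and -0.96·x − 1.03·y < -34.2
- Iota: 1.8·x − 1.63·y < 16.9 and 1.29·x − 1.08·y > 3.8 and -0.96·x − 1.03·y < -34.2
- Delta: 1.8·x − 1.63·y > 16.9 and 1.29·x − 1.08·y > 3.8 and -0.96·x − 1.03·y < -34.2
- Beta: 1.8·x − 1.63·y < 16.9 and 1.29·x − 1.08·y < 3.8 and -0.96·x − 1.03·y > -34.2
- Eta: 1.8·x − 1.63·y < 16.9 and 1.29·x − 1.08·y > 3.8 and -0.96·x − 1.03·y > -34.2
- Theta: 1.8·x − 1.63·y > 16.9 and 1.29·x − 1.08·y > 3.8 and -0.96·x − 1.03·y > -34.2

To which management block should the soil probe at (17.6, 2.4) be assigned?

Theta

1.8·17.6 − 1.63·2.4 = 27.768, which is > 16.9
1.29·17.6 − 1.08·2.4 = 20.112, which is > 3.8
-0.96·17.6 − 1.03·2.4 = -19.368, which is > -34.2
This sign pattern matches Theta.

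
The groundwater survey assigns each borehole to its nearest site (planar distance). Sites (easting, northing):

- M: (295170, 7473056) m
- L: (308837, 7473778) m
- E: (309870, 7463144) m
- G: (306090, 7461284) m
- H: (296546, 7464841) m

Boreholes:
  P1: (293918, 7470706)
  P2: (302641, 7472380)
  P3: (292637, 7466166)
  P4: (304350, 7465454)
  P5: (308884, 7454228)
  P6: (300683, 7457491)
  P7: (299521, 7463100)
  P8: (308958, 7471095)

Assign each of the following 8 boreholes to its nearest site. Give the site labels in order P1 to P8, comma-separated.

M, L, H, G, G, G, H, L

P1 → M (d²=7090004.00)
P2 → L (d²=40344820.00)
P3 → H (d²=17035906.00)
P4 → G (d²=20416500.00)
P5 → G (d²=57593572.00)
P6 → G (d²=43622498.00)
P7 → H (d²=11881706.00)
P8 → L (d²=7213130.00)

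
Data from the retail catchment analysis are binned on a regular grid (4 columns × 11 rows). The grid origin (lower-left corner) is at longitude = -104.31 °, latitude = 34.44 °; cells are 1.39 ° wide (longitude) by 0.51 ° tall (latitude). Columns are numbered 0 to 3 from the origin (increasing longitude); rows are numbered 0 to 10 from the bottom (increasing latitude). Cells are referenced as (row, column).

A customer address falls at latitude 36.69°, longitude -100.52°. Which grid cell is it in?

Column index: ⌊(-100.52 − -104.31) / 1.39⌋ = ⌊2.727⌋ = 2
Row offset from origin: ⌊(36.69 − 34.44) / 0.51⌋ = ⌊4.412⌋ = 4 → row 4

(4, 2)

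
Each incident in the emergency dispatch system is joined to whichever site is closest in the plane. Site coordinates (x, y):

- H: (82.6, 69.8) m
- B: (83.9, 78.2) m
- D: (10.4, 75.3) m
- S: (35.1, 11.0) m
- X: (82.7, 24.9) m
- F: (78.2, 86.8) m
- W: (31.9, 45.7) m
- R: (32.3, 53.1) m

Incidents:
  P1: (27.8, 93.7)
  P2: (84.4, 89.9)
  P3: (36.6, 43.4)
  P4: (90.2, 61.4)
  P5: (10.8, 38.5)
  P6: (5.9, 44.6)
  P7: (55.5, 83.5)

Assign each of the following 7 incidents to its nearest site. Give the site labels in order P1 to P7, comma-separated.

D, F, W, H, W, W, F

P1 → D (d²=641.32)
P2 → F (d²=48.05)
P3 → W (d²=27.38)
P4 → H (d²=128.32)
P5 → W (d²=497.05)
P6 → W (d²=677.21)
P7 → F (d²=526.18)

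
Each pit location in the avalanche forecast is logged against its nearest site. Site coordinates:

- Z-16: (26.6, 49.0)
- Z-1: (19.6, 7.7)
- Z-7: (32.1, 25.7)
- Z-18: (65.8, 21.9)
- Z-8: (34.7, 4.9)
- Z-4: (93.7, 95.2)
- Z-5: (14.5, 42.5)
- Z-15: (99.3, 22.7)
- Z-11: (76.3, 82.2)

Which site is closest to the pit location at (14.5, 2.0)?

Squared distances to each site:
Z-16: 2355.410; Z-1: 58.500; Z-7: 871.450; Z-18: 3027.700; Z-8: 416.450; Z-4: 14958.880; Z-5: 1640.250; Z-15: 7619.530; Z-11: 10251.280.
Minimum at Z-1.

Z-1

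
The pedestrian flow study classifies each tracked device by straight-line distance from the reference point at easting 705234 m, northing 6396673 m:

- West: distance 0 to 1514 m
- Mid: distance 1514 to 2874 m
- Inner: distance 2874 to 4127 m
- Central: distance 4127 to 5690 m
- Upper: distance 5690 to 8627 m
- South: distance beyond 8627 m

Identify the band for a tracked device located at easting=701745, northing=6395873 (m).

Inner

Distance = √((701745−705234)² + (6395873−6396673)²) = √(12173121.000 + 640000.000) = 3579.542 m.
2874 ≤ 3579.542 < 4127 → Inner.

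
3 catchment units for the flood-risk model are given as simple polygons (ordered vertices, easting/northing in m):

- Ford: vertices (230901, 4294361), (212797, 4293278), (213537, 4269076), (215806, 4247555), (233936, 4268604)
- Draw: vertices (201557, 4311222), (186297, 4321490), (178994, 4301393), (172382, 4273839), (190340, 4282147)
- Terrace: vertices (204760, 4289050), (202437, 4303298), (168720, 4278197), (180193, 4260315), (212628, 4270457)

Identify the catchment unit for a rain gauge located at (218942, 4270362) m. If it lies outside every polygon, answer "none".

Ford

Cast a ray rightward from (218942, 4270362). For each polygon, the edges (by vertex number in listed order) whose endpoints lie on opposite sides of northing = 4270362, where each meets that height, and whether that is right or left of the point:
Ford: 2–3 at easting≈213497.7 (left), 5–1 at easting≈233728.9 (right) → 1 crossing.
Draw: no edge straddles that height → 0 crossings.
Terrace: 3–4 at easting≈173746.9 (left), 4–5 at easting≈212324.2 (left) → 0 crossings.
Only Ford has an odd count, so the point is inside Ford.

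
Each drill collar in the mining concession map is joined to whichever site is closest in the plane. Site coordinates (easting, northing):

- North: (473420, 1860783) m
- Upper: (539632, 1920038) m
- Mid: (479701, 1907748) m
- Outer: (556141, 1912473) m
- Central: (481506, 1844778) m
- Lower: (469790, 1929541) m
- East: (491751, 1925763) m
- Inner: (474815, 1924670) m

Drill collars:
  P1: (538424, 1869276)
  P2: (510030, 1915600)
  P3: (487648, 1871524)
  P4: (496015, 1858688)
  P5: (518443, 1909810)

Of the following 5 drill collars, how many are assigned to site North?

1

P1 → Outer
P2 → East
P3 → North
P4 → Central
P5 → Upper
1 of the 5 goes to North.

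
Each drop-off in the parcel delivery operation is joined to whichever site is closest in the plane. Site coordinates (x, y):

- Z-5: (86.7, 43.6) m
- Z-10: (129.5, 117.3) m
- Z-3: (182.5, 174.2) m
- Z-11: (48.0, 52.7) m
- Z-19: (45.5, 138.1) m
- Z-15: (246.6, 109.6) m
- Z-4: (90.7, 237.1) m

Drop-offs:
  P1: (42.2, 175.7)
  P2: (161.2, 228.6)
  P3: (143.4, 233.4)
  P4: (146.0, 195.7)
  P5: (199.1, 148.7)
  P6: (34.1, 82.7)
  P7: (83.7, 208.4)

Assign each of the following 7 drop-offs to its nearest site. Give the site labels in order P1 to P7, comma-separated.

Z-19, Z-3, Z-4, Z-3, Z-3, Z-11, Z-4

P1 → Z-19 (d²=1424.65)
P2 → Z-3 (d²=3413.05)
P3 → Z-4 (d²=2790.98)
P4 → Z-3 (d²=1794.50)
P5 → Z-3 (d²=925.81)
P6 → Z-11 (d²=1093.21)
P7 → Z-4 (d²=872.69)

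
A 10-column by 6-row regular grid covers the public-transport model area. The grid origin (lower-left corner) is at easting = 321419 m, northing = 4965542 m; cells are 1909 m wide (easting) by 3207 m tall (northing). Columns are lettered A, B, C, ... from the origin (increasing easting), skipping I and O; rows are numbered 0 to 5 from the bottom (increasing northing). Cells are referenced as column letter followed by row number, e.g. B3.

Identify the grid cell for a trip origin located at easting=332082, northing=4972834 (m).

F2

Column index: ⌊(332082 − 321419) / 1909⌋ = ⌊5.586⌋ = 5 → column F
Row offset from origin: ⌊(4972834 − 4965542) / 3207⌋ = ⌊2.274⌋ = 2 → row 2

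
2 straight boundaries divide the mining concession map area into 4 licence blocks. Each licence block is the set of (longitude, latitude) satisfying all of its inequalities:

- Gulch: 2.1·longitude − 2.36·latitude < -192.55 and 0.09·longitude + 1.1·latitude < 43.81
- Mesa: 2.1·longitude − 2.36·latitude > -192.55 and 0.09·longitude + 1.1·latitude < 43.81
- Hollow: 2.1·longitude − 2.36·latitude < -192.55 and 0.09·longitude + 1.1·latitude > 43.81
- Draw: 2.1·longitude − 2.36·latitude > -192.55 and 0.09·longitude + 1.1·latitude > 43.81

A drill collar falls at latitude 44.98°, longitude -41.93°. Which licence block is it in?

2.1·-41.93 − 2.36·44.98 = -194.206, which is < -192.55
0.09·-41.93 + 1.1·44.98 = 45.704, which is > 43.81
This sign pattern matches Hollow.

Hollow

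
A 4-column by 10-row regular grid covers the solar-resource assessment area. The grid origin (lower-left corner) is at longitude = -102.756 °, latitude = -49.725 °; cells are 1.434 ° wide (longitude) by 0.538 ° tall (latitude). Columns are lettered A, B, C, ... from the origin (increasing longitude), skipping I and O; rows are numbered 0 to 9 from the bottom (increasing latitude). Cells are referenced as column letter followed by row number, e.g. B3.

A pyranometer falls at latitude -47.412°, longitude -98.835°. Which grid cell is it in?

C4

Column index: ⌊(-98.835 − -102.756) / 1.434⌋ = ⌊2.734⌋ = 2 → column C
Row offset from origin: ⌊(-47.412 − -49.725) / 0.538⌋ = ⌊4.299⌋ = 4 → row 4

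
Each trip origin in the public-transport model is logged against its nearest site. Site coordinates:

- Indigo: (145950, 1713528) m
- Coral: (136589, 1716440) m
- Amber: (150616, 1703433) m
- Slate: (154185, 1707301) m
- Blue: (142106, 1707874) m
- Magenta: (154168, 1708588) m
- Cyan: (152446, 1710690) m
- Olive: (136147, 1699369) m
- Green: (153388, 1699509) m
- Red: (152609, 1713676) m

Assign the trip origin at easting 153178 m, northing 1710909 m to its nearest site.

Cyan

Squared distances to each site:
Indigo: 59103145.000; Coral: 305786882.000; Amber: 62454420.000; Slate: 14031713.000; Blue: 131800409.000; Magenta: 6367141.000; Cyan: 583785.000; Olive: 423226561.000; Green: 130004100.000; Red: 7980050.000.
Minimum at Cyan.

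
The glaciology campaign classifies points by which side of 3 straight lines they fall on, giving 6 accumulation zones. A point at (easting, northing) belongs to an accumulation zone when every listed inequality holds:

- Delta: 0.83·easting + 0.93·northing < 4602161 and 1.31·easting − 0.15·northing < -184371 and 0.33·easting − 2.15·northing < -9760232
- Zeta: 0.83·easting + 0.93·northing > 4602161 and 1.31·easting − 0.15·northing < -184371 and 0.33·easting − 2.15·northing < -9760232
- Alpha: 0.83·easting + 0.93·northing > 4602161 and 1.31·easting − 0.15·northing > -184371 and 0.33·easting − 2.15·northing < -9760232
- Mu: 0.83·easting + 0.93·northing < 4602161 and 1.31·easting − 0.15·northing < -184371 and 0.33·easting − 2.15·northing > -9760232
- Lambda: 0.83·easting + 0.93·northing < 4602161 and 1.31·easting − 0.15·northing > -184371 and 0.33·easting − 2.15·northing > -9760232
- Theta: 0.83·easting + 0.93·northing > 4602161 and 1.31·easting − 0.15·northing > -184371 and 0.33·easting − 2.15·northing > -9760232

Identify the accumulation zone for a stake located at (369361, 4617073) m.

0.83·369361 + 0.93·4617073 = 4600447.520, which is < 4602161
1.31·369361 − 0.15·4617073 = -208698.040, which is < -184371
0.33·369361 − 2.15·4617073 = -9804817.820, which is < -9760232
This sign pattern matches Delta.

Delta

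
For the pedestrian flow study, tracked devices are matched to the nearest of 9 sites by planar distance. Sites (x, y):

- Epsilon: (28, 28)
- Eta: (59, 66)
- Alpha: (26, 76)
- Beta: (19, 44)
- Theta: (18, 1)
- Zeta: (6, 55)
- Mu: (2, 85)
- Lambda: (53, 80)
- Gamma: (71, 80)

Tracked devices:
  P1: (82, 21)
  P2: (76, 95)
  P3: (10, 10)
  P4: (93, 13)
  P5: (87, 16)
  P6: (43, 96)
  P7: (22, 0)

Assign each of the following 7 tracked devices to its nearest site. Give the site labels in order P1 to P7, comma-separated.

P1 → Eta (d²=2554.00)
P2 → Gamma (d²=250.00)
P3 → Theta (d²=145.00)
P4 → Eta (d²=3965.00)
P5 → Eta (d²=3284.00)
P6 → Lambda (d²=356.00)
P7 → Theta (d²=17.00)

Eta, Gamma, Theta, Eta, Eta, Lambda, Theta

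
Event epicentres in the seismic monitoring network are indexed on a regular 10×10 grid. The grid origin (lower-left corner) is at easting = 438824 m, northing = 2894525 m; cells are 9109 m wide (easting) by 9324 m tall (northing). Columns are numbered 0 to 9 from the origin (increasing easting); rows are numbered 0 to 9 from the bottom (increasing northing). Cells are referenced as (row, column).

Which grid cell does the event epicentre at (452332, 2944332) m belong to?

Column index: ⌊(452332 − 438824) / 9109⌋ = ⌊1.483⌋ = 1
Row offset from origin: ⌊(2944332 − 2894525) / 9324⌋ = ⌊5.342⌋ = 5 → row 5

(5, 1)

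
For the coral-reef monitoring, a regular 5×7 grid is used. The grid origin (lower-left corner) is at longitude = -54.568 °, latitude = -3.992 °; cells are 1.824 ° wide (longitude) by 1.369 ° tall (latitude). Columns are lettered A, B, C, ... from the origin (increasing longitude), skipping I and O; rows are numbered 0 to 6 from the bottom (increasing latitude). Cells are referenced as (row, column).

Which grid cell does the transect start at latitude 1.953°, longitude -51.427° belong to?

(4, B)

Column index: ⌊(-51.427 − -54.568) / 1.824⌋ = ⌊1.722⌋ = 1 → column B
Row offset from origin: ⌊(1.953 − -3.992) / 1.369⌋ = ⌊4.343⌋ = 4 → row 4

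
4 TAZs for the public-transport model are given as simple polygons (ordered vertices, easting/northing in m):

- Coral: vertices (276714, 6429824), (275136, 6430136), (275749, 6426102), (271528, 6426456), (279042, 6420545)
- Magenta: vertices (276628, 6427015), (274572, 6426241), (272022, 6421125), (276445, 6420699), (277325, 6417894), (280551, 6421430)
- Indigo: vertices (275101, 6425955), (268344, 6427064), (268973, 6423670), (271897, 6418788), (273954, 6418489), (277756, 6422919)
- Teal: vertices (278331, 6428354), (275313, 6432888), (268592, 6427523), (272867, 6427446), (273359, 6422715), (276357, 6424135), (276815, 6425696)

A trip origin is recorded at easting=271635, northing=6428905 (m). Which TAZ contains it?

Cast a ray rightward from (271635, 6428905). For each polygon, the edges (by vertex number in listed order) whose endpoints lie on opposite sides of northing = 6428905, where each meets that height, and whether that is right or left of the point:
Coral: 2–3 at easting≈275323.1 (right), 5–1 at easting≈276944.6 (right) → 2 crossings.
Magenta: no edge straddles that height → 0 crossings.
Indigo: no edge straddles that height → 0 crossings.
Teal: 1–2 at easting≈277964.2 (right), 2–3 at easting≈270323.3 (left) → 1 crossing.
Only Teal has an odd count, so the point is inside Teal.

Teal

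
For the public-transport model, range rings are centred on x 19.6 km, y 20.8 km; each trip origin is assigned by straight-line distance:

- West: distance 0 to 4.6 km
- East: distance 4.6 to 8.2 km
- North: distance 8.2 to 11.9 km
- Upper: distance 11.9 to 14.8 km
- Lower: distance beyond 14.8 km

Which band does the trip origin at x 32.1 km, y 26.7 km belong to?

Upper

Distance = √((32.1−19.6)² + (26.7−20.8)²) = √(156.250 + 34.810) = 13.822 km.
11.9 ≤ 13.822 < 14.8 → Upper.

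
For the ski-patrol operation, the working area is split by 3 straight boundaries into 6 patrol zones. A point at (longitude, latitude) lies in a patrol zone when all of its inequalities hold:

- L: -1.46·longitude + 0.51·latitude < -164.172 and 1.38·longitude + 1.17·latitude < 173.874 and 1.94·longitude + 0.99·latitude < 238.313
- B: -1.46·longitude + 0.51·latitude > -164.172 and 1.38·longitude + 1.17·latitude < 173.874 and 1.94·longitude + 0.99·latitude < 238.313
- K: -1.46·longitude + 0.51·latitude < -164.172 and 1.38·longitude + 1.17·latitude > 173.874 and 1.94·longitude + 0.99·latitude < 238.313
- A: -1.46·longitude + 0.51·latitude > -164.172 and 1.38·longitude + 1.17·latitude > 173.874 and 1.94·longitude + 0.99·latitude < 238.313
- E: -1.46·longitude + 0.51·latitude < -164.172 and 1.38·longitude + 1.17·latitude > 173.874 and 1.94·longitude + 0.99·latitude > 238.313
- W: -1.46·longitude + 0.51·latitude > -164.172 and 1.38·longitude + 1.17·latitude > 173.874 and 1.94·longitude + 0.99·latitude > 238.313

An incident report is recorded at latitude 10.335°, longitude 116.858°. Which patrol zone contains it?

L

-1.46·116.858 + 0.51·10.335 = -165.342, which is < -164.172
1.38·116.858 + 1.17·10.335 = 173.356, which is < 173.874
1.94·116.858 + 0.99·10.335 = 236.936, which is < 238.313
This sign pattern matches L.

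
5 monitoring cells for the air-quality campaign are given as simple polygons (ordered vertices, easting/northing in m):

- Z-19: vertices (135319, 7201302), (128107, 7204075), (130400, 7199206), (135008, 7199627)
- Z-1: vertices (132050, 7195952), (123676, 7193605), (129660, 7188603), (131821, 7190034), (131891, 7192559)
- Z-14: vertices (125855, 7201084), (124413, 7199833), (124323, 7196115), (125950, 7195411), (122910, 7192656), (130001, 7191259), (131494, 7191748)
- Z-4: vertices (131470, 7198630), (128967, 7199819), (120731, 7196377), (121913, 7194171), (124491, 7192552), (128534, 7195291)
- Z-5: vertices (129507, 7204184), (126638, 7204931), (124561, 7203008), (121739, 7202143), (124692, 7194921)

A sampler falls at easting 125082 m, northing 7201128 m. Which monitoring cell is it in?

Cast a ray rightward from (125082, 7201128). For each polygon, the edges (by vertex number in listed order) whose endpoints lie on opposite sides of northing = 7201128, where each meets that height, and whether that is right or left of the point:
Z-19: 2–3 at easting≈129494.9 (right), 4–1 at easting≈135286.7 (right) → 2 crossings.
Z-1: no edge straddles that height → 0 crossings.
Z-14: no edge straddles that height → 0 crossings.
Z-4: no edge straddles that height → 0 crossings.
Z-5: 4–5 at easting≈122154.0 (left), 5–1 at easting≈127918.5 (right) → 1 crossing.
Only Z-5 has an odd count, so the point is inside Z-5.

Z-5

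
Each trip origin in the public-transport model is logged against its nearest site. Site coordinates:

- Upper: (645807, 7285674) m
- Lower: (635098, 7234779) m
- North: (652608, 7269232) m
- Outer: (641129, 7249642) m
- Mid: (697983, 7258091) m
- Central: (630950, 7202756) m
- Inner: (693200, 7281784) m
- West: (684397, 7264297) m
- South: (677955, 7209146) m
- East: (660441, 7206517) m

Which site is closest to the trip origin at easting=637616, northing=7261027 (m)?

Squared distances to each site:
Upper: 674567090.000; Lower: 695297828.000; North: 292082089.000; Outer: 141959394.000; Mid: 3652794785.000; Central: 3439944997.000; Inner: 3520434105.000; West: 2199154861.000; South: 4318873082.000; East: 3492320725.000.
Minimum at Outer.

Outer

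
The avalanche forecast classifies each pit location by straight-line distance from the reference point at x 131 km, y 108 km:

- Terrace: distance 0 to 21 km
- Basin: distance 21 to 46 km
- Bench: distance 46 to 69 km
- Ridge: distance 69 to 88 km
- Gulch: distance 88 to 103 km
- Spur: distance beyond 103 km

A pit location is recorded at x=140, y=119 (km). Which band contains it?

Distance = √((140−131)² + (119−108)²) = √(81.000 + 121.000) = 14.213 km.
0 ≤ 14.213 < 21 → Terrace.

Terrace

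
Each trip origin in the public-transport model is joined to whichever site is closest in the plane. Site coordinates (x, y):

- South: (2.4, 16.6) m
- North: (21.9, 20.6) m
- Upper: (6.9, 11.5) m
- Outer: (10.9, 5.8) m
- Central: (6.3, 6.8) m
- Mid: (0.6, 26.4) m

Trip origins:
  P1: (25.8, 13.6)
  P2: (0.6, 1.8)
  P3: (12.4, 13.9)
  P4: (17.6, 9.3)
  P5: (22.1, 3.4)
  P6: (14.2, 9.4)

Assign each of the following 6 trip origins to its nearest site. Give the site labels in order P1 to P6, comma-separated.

North, Central, Upper, Outer, Outer, Outer

P1 → North (d²=64.21)
P2 → Central (d²=57.49)
P3 → Upper (d²=36.01)
P4 → Outer (d²=57.14)
P5 → Outer (d²=131.20)
P6 → Outer (d²=23.85)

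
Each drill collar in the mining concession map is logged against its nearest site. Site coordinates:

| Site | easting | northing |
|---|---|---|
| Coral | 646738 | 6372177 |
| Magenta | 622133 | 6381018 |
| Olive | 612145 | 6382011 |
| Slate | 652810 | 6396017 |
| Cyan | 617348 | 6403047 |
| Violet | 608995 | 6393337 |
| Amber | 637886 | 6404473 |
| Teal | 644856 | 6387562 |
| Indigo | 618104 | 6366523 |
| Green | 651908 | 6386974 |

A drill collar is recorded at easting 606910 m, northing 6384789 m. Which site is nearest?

Squared distances to each site:
Coral: 1745332128.000; Magenta: 245960170.000; Olive: 35122509.000; Slate: 2232877984.000; Cyan: 442306408.000; Violet: 77415529.000; Amber: 1346972432.000; Teal: 1447588445.000; Indigo: 458952392.000; Green: 2029594229.000.
Minimum at Olive.

Olive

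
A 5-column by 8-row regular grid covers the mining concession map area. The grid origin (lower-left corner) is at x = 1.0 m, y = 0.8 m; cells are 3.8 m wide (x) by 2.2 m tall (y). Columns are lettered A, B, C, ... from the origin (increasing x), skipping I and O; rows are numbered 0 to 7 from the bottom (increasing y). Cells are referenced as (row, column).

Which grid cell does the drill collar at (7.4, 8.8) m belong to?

Column index: ⌊(7.4 − 1.0) / 3.8⌋ = ⌊1.684⌋ = 1 → column B
Row offset from origin: ⌊(8.8 − 0.8) / 2.2⌋ = ⌊3.636⌋ = 3 → row 3

(3, B)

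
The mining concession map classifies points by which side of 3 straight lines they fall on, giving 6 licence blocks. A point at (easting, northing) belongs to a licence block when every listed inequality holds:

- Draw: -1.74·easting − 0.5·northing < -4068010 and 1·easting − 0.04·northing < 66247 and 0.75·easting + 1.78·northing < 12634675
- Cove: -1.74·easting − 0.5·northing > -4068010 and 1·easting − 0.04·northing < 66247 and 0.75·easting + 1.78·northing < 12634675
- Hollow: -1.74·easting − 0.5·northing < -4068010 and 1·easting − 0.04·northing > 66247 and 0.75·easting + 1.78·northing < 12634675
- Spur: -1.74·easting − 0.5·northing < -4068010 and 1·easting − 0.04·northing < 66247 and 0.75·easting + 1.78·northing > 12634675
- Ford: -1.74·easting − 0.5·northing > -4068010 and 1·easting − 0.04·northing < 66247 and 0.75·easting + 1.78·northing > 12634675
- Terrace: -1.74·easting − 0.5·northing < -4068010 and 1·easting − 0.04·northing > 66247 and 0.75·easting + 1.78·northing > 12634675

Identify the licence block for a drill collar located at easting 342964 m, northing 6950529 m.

Draw

-1.74·342964 − 0.5·6950529 = -4072021.860, which is < -4068010
1·342964 − 0.04·6950529 = 64942.840, which is < 66247
0.75·342964 + 1.78·6950529 = 12629164.620, which is < 12634675
This sign pattern matches Draw.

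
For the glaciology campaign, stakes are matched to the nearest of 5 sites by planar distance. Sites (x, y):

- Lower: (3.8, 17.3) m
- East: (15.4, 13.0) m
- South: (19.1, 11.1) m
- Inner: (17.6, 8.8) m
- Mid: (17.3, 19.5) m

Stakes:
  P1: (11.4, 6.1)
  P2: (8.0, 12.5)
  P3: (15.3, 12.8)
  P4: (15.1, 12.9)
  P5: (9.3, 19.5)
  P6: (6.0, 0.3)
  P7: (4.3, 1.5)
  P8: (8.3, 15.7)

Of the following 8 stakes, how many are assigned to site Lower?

P1 → Inner
P2 → Lower
P3 → East
P4 → East
P5 → Lower
P6 → Inner
P7 → Inner
P8 → Lower
3 of the 8 go to Lower.

3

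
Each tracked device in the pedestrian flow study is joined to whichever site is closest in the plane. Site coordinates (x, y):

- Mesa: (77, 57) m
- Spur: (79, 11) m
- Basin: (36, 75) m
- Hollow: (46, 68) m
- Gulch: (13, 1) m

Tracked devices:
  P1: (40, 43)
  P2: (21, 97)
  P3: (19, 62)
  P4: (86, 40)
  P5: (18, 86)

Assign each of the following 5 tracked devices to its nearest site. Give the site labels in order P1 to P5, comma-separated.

P1 → Hollow (d²=661.00)
P2 → Basin (d²=709.00)
P3 → Basin (d²=458.00)
P4 → Mesa (d²=370.00)
P5 → Basin (d²=445.00)

Hollow, Basin, Basin, Mesa, Basin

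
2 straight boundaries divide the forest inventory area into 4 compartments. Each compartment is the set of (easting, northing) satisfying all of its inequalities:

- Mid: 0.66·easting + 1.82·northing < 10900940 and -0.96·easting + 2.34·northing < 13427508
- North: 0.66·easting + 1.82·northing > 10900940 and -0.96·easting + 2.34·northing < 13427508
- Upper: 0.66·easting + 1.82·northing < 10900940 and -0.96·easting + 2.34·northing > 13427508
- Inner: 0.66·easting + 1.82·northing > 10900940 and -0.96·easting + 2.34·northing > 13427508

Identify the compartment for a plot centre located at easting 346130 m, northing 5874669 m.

0.66·346130 + 1.82·5874669 = 10920343.380, which is > 10900940
-0.96·346130 + 2.34·5874669 = 13414440.660, which is < 13427508
This sign pattern matches North.

North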